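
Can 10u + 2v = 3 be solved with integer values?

Step 1: Compute gcd(10, 2).
gcd(10, 2) = 2

Step 2: Check divisibility.
Does 2 divide 3? 3 = 2 x 1 + 1, so no.

By the theorem on linear Diophantine equations, 10u + 2v = 3 has integer solutions if and only if gcd(10, 2) divides 3. Since 2 does not divide 3, no solutions exist.

No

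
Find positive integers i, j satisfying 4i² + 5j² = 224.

Try small values of i and check whether (224 - 4i²)/5 is a perfect square.
i = 6: 4·6² = 144, so 5j² = 224 - 144 = 80, giving j² = 16, j = 4.
Check: 4·6² + 5·4² = 144 + 80 = 224 ✓

i = 6, j = 4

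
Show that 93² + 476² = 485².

Compute a² + b² = 93² + 476² = 8649 + 226576 = 235225
Compute c² = 485² = 235225
Since 235225 = 235225, confirmed.

Yes, it is a Pythagorean triple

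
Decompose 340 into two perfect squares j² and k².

We need to find integers j, k > 0 such that j² + k² = 340.
Trying j = 4: k² = 340 - 4² = 340 - 16 = 324
k = 18
Check: 4² + 18² = 16 + 324 = 340 ✓

340 = 4² + 18²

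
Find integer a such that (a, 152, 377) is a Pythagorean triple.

a² = c² - b² = 377² - 152² = 142129 - 23104 = 119025
a = sqrt(119025) = 345

345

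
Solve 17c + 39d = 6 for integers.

Step 1: Check solvability.
gcd(17, 39) = 1
Since 1 divides 6, solutions exist.

Step 2: Apply extended Euclidean algorithm to find gcd.
We find integers such that 17*x0 + 39*y0 = 1

Step 3: Scale the particular solution.
Multiply by 6/1 = 6:
c = -96, d = 42

Step 4: Verify.
17*(-96) + 39*(42) = 6 = 6 ✓

c = -96, d = 42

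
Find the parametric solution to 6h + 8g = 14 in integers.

Step 1: Compute gcd(6, 8) = 2.
Since 2 divides 14, solutions exist.

Step 2: Find a particular solution using extended Euclidean algorithm.
We get h₀ = -7, g₀ = 7.
Check: 6*-7 + 8*7 = 14 = 14 ✓

Step 3: Write the general solution.
h = -7 + (8/2)t = -7 + 4t
g = 7 - (6/2)t = 7 - 3t
for any integer t.

h = -7 + 4t, g = 7 - 3t for integer t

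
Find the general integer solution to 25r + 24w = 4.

Step 1: Compute gcd(25, 24) = 1.
Since 1 divides 4, solutions exist.

Step 2: Find a particular solution using extended Euclidean algorithm.
We get r₀ = 4, w₀ = -4.
Check: 25*4 + 24*-4 = 4 = 4 ✓

Step 3: Write the general solution.
r = 4 + (24/1)t = 4 + 24t
w = -4 - (25/1)t = -4 - 25t
for any integer t.

r = 4 + 24t, w = -4 - 25t for integer t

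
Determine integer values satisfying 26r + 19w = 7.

Step 1: Check solvability.
gcd(26, 19) = 1
Since 1 divides 7, solutions exist.

Step 2: Apply extended Euclidean algorithm to find gcd.
We find integers such that 26*x0 + 19*y0 = 1

Step 3: Scale the particular solution.
Multiply by 7/1 = 7:
r = -56, w = 77

Step 4: Verify.
26*(-56) + 19*(77) = 7 = 7 ✓

r = -56, w = 77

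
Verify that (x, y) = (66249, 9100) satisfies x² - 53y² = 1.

Compute x² = 66249² = 4388930001
Compute 53y² = 53·9100² = 53·82810000 = 4388930000
x² - 53y² = 4388930001 - 4388930000 = 1
Since this equals 1, (66249, 9100) is a solution.

Yes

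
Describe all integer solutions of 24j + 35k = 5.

Step 1: Compute gcd(24, 35) = 1.
Since 1 divides 5, solutions exist.

Step 2: Find a particular solution using extended Euclidean algorithm.
We get j₀ = -80, k₀ = 55.
Check: 24*-80 + 35*55 = 5 = 5 ✓

Step 3: Write the general solution.
j = -80 + (35/1)t = -80 + 35t
k = 55 - (24/1)t = 55 - 24t
for any integer t.

j = -80 + 35t, k = 55 - 24t for integer t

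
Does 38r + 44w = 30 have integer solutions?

Step 1: Compute gcd(38, 44).
gcd(38, 44) = 2

Step 2: Check divisibility.
Does 2 divide 30? 30 = 2 x 15, so yes.

By the theorem on linear Diophantine equations, 38r + 44w = 30 has integer solutions if and only if gcd(38, 44) divides 30. Since 2 | 30, solutions exist.

Yes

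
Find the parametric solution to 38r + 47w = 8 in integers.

Step 1: Compute gcd(38, 47) = 1.
Since 1 divides 8, solutions exist.

Step 2: Find a particular solution using extended Euclidean algorithm.
We get r₀ = -168, w₀ = 136.
Check: 38*-168 + 47*136 = 8 = 8 ✓

Step 3: Write the general solution.
r = -168 + (47/1)t = -168 + 47t
w = 136 - (38/1)t = 136 - 38t
for any integer t.

r = -168 + 47t, w = 136 - 38t for integer t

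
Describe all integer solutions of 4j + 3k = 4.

Step 1: Compute gcd(4, 3) = 1.
Since 1 divides 4, solutions exist.

Step 2: Find a particular solution using extended Euclidean algorithm.
We get j₀ = 4, k₀ = -4.
Check: 4*4 + 3*-4 = 4 = 4 ✓

Step 3: Write the general solution.
j = 4 + (3/1)t = 4 + 3t
k = -4 - (4/1)t = -4 - 4t
for any integer t.

j = 4 + 3t, k = -4 - 4t for integer t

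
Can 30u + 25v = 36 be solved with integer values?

Step 1: Compute gcd(30, 25).
gcd(30, 25) = 5

Step 2: Check divisibility.
Does 5 divide 36? 36 = 5 x 7 + 1, so no.

By the theorem on linear Diophantine equations, 30u + 25v = 36 has integer solutions if and only if gcd(30, 25) divides 36. Since 5 does not divide 36, no solutions exist.

No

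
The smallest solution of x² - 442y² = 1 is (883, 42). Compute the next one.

Solutions to x² - Dy² = 1 are generated by powers of (x₀ + y₀√D).
The next solution satisfies x₁ + y₁√442 = (x₀ + y₀√442)², giving:
x₁ = x₀² + 442y₀² = 883² + 442·42² = 779689 + 779688 = 1559377
y₁ = 2x₀y₀ = 2·883·42 = 74172

Verify: 1559377² - 442·74172² = 2431656628129 - 2431656628128 = 1 ✓

x = 1559377, y = 74172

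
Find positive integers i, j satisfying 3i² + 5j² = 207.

Try small values of i and check whether (207 - 3i²)/5 is a perfect square.
i = 3: 3·3² = 27, so 5j² = 207 - 27 = 180, giving j² = 36, j = 6.
Check: 3·3² + 5·6² = 27 + 180 = 207 ✓

i = 3, j = 6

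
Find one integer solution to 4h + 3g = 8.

Step 1: Check solvability.
gcd(4, 3) = 1
Since 1 divides 8, solutions exist.

Step 2: Apply extended Euclidean algorithm to find gcd.
We find integers such that 4*x0 + 3*y0 = 1

Step 3: Scale the particular solution.
Multiply by 8/1 = 8:
h = 8, g = -8

Step 4: Verify.
4*(8) + 3*(-8) = 8 = 8 ✓

h = 8, g = -8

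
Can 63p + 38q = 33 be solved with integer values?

Step 1: Compute gcd(63, 38).
gcd(63, 38) = 1

Step 2: Check divisibility.
Does 1 divide 33? 33 = 1 x 33, so yes.

By the theorem on linear Diophantine equations, 63p + 38q = 33 has integer solutions if and only if gcd(63, 38) divides 33. Since 1 | 33, solutions exist.

Yes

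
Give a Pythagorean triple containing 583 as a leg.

We need the other leg and hypotenuse such that 583² + x² = c².
Take x = 1344, c = 1465: 583² + 1344² = 339889 + 1806336 = 2146225 = 1465² ✓
Triple: (583, 1344, 1465)

(583, 1344, 1465)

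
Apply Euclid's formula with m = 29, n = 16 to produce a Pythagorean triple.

a = m² - n² = 29² - 16² = 841 - 256 = 585
b = 2mn = 2·29·16 = 928
c = m² + n² = 841 + 256 = 1097
Verify: 585² + 928² = 342225 + 861184 = 1203409 = 1097² ✓

(585, 928, 1097)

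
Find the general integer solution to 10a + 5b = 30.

Step 1: Compute gcd(10, 5) = 5.
Since 5 divides 30, solutions exist.

Step 2: Find a particular solution using extended Euclidean algorithm.
We get a₀ = 0, b₀ = 6.
Check: 10*0 + 5*6 = 30 = 30 ✓

Step 3: Write the general solution.
a = 0 + (5/5)t = 0 + 1t
b = 6 - (10/5)t = 6 - 2t
for any integer t.

a = 0 + 1t, b = 6 - 2t for integer t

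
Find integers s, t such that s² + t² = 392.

We need to find integers s, t > 0 such that s² + t² = 392.
Trying s = 14: t² = 392 - 14² = 392 - 196 = 196
t = 14
Check: 14² + 14² = 196 + 196 = 392 ✓

392 = 14² + 14²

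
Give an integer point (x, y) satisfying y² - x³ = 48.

Try small integer x values and check whether x³ + 48 is a perfect square.
x = 1: x³ + 48 = 1³ + 48 = 1 + 48 = 49
Is 49 a perfect square? 7² = 49 ✓
So (x, y) = (1, -7) is a solution.

x = 1, y = -7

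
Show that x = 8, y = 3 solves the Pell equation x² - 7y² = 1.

Compute x² = 8² = 64
Compute 7y² = 7·3² = 7·9 = 63
x² - 7y² = 64 - 63 = 1
Since this equals 1, (8, 3) is a solution.

Yes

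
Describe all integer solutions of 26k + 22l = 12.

Step 1: Compute gcd(26, 22) = 2.
Since 2 divides 12, solutions exist.

Step 2: Find a particular solution using extended Euclidean algorithm.
We get k₀ = -30, l₀ = 36.
Check: 26*-30 + 22*36 = 12 = 12 ✓

Step 3: Write the general solution.
k = -30 + (22/2)t = -30 + 11t
l = 36 - (26/2)t = 36 - 13t
for any integer t.

k = -30 + 11t, l = 36 - 13t for integer t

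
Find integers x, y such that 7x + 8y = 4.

Step 1: Check solvability.
gcd(7, 8) = 1
Since 1 divides 4, solutions exist.

Step 2: Apply extended Euclidean algorithm to find gcd.
We find integers such that 7*x0 + 8*y0 = 1

Step 3: Scale the particular solution.
Multiply by 4/1 = 4:
x = -4, y = 4

Step 4: Verify.
7*(-4) + 8*(4) = 4 = 4 ✓

x = -4, y = 4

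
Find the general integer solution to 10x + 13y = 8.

Step 1: Compute gcd(10, 13) = 1.
Since 1 divides 8, solutions exist.

Step 2: Find a particular solution using extended Euclidean algorithm.
We get x₀ = 32, y₀ = -24.
Check: 10*32 + 13*-24 = 8 = 8 ✓

Step 3: Write the general solution.
x = 32 + (13/1)t = 32 + 13t
y = -24 - (10/1)t = -24 - 10t
for any integer t.

x = 32 + 13t, y = -24 - 10t for integer t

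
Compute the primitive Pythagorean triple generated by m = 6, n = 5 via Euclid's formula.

a = m² - n² = 6² - 5² = 36 - 25 = 11
b = 2mn = 2·6·5 = 60
c = m² + n² = 36 + 25 = 61
Verify: 11² + 60² = 121 + 3600 = 3721 = 61² ✓

(11, 60, 61)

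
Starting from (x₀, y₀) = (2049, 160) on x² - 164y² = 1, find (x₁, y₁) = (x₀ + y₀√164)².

Solutions to x² - Dy² = 1 are generated by powers of (x₀ + y₀√D).
The next solution satisfies x₁ + y₁√164 = (x₀ + y₀√164)², giving:
x₁ = x₀² + 164y₀² = 2049² + 164·160² = 4198401 + 4198400 = 8396801
y₁ = 2x₀y₀ = 2·2049·160 = 655680

Verify: 8396801² - 164·655680² = 70506267033601 - 70506267033600 = 1 ✓

x = 8396801, y = 655680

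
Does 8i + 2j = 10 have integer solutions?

Step 1: Compute gcd(8, 2).
gcd(8, 2) = 2

Step 2: Check divisibility.
Does 2 divide 10? 10 = 2 x 5, so yes.

By the theorem on linear Diophantine equations, 8i + 2j = 10 has integer solutions if and only if gcd(8, 2) divides 10. Since 2 | 10, solutions exist.

Yes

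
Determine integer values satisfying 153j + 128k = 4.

Step 1: Check solvability.
gcd(153, 128) = 1
Since 1 divides 4, solutions exist.

Step 2: Apply extended Euclidean algorithm to find gcd.
We find integers such that 153*x0 + 128*y0 = 1

Step 3: Scale the particular solution.
Multiply by 4/1 = 4:
j = 164, k = -196

Step 4: Verify.
153*(164) + 128*(-196) = 4 = 4 ✓

j = 164, k = -196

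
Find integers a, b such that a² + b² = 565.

We need to find integers a, b > 0 such that a² + b² = 565.
Trying a = 6: b² = 565 - 6² = 565 - 36 = 529
b = 23
Check: 6² + 23² = 36 + 529 = 565 ✓

565 = 6² + 23²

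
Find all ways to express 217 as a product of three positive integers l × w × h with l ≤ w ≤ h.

Iterate l from 1 to ⌊217^(1/3)⌋. For each l dividing 217, iterate w ≥ l with w dividing 217/l, and set h = 217/(l·w).
Triples found (2): (1×1×217), (1×7×31)

(1×1×217), (1×7×31)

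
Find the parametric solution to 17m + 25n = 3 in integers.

Step 1: Compute gcd(17, 25) = 1.
Since 1 divides 3, solutions exist.

Step 2: Find a particular solution using extended Euclidean algorithm.
We get m₀ = 9, n₀ = -6.
Check: 17*9 + 25*-6 = 3 = 3 ✓

Step 3: Write the general solution.
m = 9 + (25/1)t = 9 + 25t
n = -6 - (17/1)t = -6 - 17t
for any integer t.

m = 9 + 25t, n = -6 - 17t for integer t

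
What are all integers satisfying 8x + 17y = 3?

Step 1: Compute gcd(8, 17) = 1.
Since 1 divides 3, solutions exist.

Step 2: Find a particular solution using extended Euclidean algorithm.
We get x₀ = -6, y₀ = 3.
Check: 8*-6 + 17*3 = 3 = 3 ✓

Step 3: Write the general solution.
x = -6 + (17/1)t = -6 + 17t
y = 3 - (8/1)t = 3 - 8t
for any integer t.

x = -6 + 17t, y = 3 - 8t for integer t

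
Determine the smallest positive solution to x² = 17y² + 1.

We seek the smallest positive integers (x, y) with x² - 17y² = 1, i.e., x² = 17y² + 1.
Try successive y values:
y = 1: x² = 17·1² + 1 = 18, not a perfect square
y = 2: x² = 17·2² + 1 = 69, not a perfect square
y = 3: x² = 17·3² + 1 = 154, not a perfect square
... continuing the search (or via continued fractions) ...
y = 8: x² = 17·8² + 1 = 1089, x = 33 ✓

Verify: 33² - 17·8² = 1089 - 1088 = 1 ✓

x = 33, y = 8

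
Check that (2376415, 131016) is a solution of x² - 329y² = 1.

Compute x² = 2376415² = 5647348252225
Compute 329y² = 329·131016² = 329·17165192256 = 5647348252224
x² - 329y² = 5647348252225 - 5647348252224 = 1
Since this equals 1, (2376415, 131016) is a solution.

Yes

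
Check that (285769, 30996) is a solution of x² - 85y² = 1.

Compute x² = 285769² = 81663921361
Compute 85y² = 85·30996² = 85·960752016 = 81663921360
x² - 85y² = 81663921361 - 81663921360 = 1
Since this equals 1, (285769, 30996) is a solution.

Yes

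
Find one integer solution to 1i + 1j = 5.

Step 1: Check solvability.
gcd(1, 1) = 1
Since 1 divides 5, solutions exist.

Step 2: Apply extended Euclidean algorithm to find gcd.
We find integers such that 1*x0 + 1*y0 = 1

Step 3: Scale the particular solution.
Multiply by 5/1 = 5:
i = 0, j = 5

Step 4: Verify.
1*(0) + 1*(5) = 5 = 5 ✓

i = 0, j = 5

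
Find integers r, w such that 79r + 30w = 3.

Step 1: Check solvability.
gcd(79, 30) = 1
Since 1 divides 3, solutions exist.

Step 2: Apply extended Euclidean algorithm to find gcd.
We find integers such that 79*x0 + 30*y0 = 1

Step 3: Scale the particular solution.
Multiply by 3/1 = 3:
r = -33, w = 87

Step 4: Verify.
79*(-33) + 30*(87) = 3 = 3 ✓

r = -33, w = 87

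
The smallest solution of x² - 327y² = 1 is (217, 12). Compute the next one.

Solutions to x² - Dy² = 1 are generated by powers of (x₀ + y₀√D).
The next solution satisfies x₁ + y₁√327 = (x₀ + y₀√327)², giving:
x₁ = x₀² + 327y₀² = 217² + 327·12² = 47089 + 47088 = 94177
y₁ = 2x₀y₀ = 2·217·12 = 5208

Verify: 94177² - 327·5208² = 8869307329 - 8869307328 = 1 ✓

x = 94177, y = 5208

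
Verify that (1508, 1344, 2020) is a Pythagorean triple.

Compute a² + b²:
1508² + 1344² = 2274064 + 1806336 = 4080400
Compute c²:
2020² = 4080400
Since 4080400 = 4080400, it is a Pythagorean triple.

Yes, it is a Pythagorean triple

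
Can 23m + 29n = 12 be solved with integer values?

Step 1: Compute gcd(23, 29).
gcd(23, 29) = 1

Step 2: Check divisibility.
Does 1 divide 12? 12 = 1 x 12, so yes.

By the theorem on linear Diophantine equations, 23m + 29n = 12 has integer solutions if and only if gcd(23, 29) divides 12. Since 1 | 12, solutions exist.

Yes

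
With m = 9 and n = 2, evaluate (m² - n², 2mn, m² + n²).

a = m² - n² = 81 - 4 = 77
b = 2mn = 2·9·2 = 36
c = m² + n² = 81 + 4 = 85
Verify: 77² + 36² = 5929 + 1296 = 7225 = 85² ✓

(77, 36, 85)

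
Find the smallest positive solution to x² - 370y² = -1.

We need x² = 370y² - 1. Try successive y:
y = 1: x² = 370·1² - 1 = 369, not a perfect square
y = 2: x² = 370·2² - 1 = 1479, not a perfect square
y = 3: x² = 370·3² - 1 = 3329, not a perfect square
...
y = 17: x² = 370·17² - 1 = 106929 = 327² ✓
Check: 327² - 370·17² = 106929 - 106930 = -1 ✓

x = 327, y = 17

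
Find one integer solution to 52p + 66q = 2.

Step 1: Check solvability.
gcd(52, 66) = 2
Since 2 divides 2, solutions exist.

Step 2: Apply extended Euclidean algorithm to find gcd.
We find integers such that 52*x0 + 66*y0 = 2

Step 3: Scale the particular solution.
Multiply by 2/2 = 1:
p = 14, q = -11

Step 4: Verify.
52*(14) + 66*(-11) = 2 = 2 ✓

p = 14, q = -11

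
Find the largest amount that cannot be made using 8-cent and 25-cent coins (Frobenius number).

For two coprime denominations a and b, the Frobenius number (largest value not representable as a non-negative combination) is ab - a - b.
Here gcd(8, 25) = 1, so they are coprime.
F(8, 25) = 8·25 - 8 - 25 = 200 - 33 = 167

167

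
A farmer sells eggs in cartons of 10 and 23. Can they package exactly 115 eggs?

We need non-negative a, b with 10a + 23b = 115.
gcd(10, 23) = 1 divides 115.
Try a = 0: 23b = 115 - 0 = 115, so b = 5.
One way: 0 cartons of 10 and 5 cartons of 23.

Yes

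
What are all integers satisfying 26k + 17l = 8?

Step 1: Compute gcd(26, 17) = 1.
Since 1 divides 8, solutions exist.

Step 2: Find a particular solution using extended Euclidean algorithm.
We get k₀ = 16, l₀ = -24.
Check: 26*16 + 17*-24 = 8 = 8 ✓

Step 3: Write the general solution.
k = 16 + (17/1)t = 16 + 17t
l = -24 - (26/1)t = -24 - 26t
for any integer t.

k = 16 + 17t, l = -24 - 26t for integer t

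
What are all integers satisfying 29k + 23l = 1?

Step 1: Compute gcd(29, 23) = 1.
Since 1 divides 1, solutions exist.

Step 2: Find a particular solution using extended Euclidean algorithm.
We get k₀ = 4, l₀ = -5.
Check: 29*4 + 23*-5 = 1 = 1 ✓

Step 3: Write the general solution.
k = 4 + (23/1)t = 4 + 23t
l = -5 - (29/1)t = -5 - 29t
for any integer t.

k = 4 + 23t, l = -5 - 29t for integer t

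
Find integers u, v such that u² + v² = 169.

We need to find integers u, v > 0 such that u² + v² = 169.
Trying u = 5: v² = 169 - 5² = 169 - 25 = 144
v = 12
Check: 5² + 12² = 25 + 144 = 169 ✓

169 = 5² + 12²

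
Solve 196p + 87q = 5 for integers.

Step 1: Check solvability.
gcd(196, 87) = 1
Since 1 divides 5, solutions exist.

Step 2: Apply extended Euclidean algorithm to find gcd.
We find integers such that 196*x0 + 87*y0 = 1

Step 3: Scale the particular solution.
Multiply by 5/1 = 5:
p = 20, q = -45

Step 4: Verify.
196*(20) + 87*(-45) = 5 = 5 ✓

p = 20, q = -45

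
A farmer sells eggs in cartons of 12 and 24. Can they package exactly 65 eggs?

We need non-negative a, b with 12a + 24b = 65.
gcd(12, 24) = 12, and 12 does not divide 65.
No integer solutions exist.

No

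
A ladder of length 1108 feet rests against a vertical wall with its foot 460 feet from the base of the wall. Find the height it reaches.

The ladder, wall, and ground form a right triangle with hypotenuse 1108 and one leg 460.
By the Pythagorean theorem: h² = 1108² - 460² = 1227664 - 211600 = 1016064
h = √1016064 = 1008 feet

1008 feet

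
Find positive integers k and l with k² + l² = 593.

We need to find integers k, l > 0 such that k² + l² = 593.
Trying k = 8: l² = 593 - 8² = 593 - 64 = 529
l = 23
Check: 8² + 23² = 64 + 529 = 593 ✓

593 = 8² + 23²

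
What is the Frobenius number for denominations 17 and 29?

For two coprime denominations a and b, the Frobenius number (largest value not representable as a non-negative combination) is ab - a - b.
Here gcd(17, 29) = 1, so they are coprime.
F(17, 29) = 17·29 - 17 - 29 = 493 - 46 = 447

447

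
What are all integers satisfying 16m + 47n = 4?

Step 1: Compute gcd(16, 47) = 1.
Since 1 divides 4, solutions exist.

Step 2: Find a particular solution using extended Euclidean algorithm.
We get m₀ = 12, n₀ = -4.
Check: 16*12 + 47*-4 = 4 = 4 ✓

Step 3: Write the general solution.
m = 12 + (47/1)t = 12 + 47t
n = -4 - (16/1)t = -4 - 16t
for any integer t.

m = 12 + 47t, n = -4 - 16t for integer t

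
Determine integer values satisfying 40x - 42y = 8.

Step 1: Check solvability.
gcd(40, 42) = 2
Since 2 divides 8, solutions exist.

Step 2: Apply extended Euclidean algorithm to find gcd.
We find integers such that 40*x0 + 42*y0 = 2

Step 3: Scale the particular solution.
Multiply by 8/2 = 4:
x = -4, y = -4

Step 4: Verify.
40*(-4) - 42*(-4) = 8 = 8 ✓

x = -4, y = -4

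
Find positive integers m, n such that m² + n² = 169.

Search for m with 169 - m² a perfect square.
m = 5: 169 - 5² = 169 - 25 = 144 = 12² ✓
So m = 5, n = 12.

m = 5, n = 12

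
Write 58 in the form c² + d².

We need to find integers c, d > 0 such that c² + d² = 58.
Trying c = 3: d² = 58 - 3² = 58 - 9 = 49
d = 7
Check: 3² + 7² = 9 + 49 = 58 ✓

58 = 3² + 7²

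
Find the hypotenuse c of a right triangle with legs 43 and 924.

c² = a² + b² = 43² + 924² = 1849 + 853776 = 855625
c = 925

925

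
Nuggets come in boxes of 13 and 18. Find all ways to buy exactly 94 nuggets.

We need non-negative integers (x, y) with 13x + 18y = 94.
For each x in 0..7, check if 94 - 13x is a non-negative multiple of 18.
No x yields an integer y ≥ 0.

No solution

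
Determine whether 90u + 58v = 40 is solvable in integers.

Step 1: Compute gcd(90, 58).
gcd(90, 58) = 2

Step 2: Check divisibility.
Does 2 divide 40? 40 = 2 x 20, so yes.

By the theorem on linear Diophantine equations, 90u + 58v = 40 has integer solutions if and only if gcd(90, 58) divides 40. Since 2 | 40, solutions exist.

Yes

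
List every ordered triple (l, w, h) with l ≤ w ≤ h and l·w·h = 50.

Iterate l from 1 to ⌊50^(1/3)⌋. For each l dividing 50, iterate w ≥ l with w dividing 50/l, and set h = 50/(l·w).
Triples found (4): (1×1×50), (1×2×25), (1×5×10), (2×5×5)

(1×1×50), (1×2×25), (1×5×10), (2×5×5)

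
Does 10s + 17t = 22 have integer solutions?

Step 1: Compute gcd(10, 17).
gcd(10, 17) = 1

Step 2: Check divisibility.
Does 1 divide 22? 22 = 1 x 22, so yes.

By the theorem on linear Diophantine equations, 10s + 17t = 22 has integer solutions if and only if gcd(10, 17) divides 22. Since 1 | 22, solutions exist.

Yes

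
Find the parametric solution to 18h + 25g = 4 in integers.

Step 1: Compute gcd(18, 25) = 1.
Since 1 divides 4, solutions exist.

Step 2: Find a particular solution using extended Euclidean algorithm.
We get h₀ = 28, g₀ = -20.
Check: 18*28 + 25*-20 = 4 = 4 ✓

Step 3: Write the general solution.
h = 28 + (25/1)t = 28 + 25t
g = -20 - (18/1)t = -20 - 18t
for any integer t.

h = 28 + 25t, g = -20 - 18t for integer t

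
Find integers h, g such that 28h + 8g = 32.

Step 1: Check solvability.
gcd(28, 8) = 4
Since 4 divides 32, solutions exist.

Step 2: Apply extended Euclidean algorithm to find gcd.
We find integers such that 28*x0 + 8*y0 = 4

Step 3: Scale the particular solution.
Multiply by 32/4 = 8:
h = 8, g = -24

Step 4: Verify.
28*(8) + 8*(-24) = 32 = 32 ✓

h = 8, g = -24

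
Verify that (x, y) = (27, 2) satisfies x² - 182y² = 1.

Compute x² = 27² = 729
Compute 182y² = 182·2² = 182·4 = 728
x² - 182y² = 729 - 728 = 1
Since this equals 1, (27, 2) is a solution.

Yes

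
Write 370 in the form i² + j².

We need to find integers i, j > 0 such that i² + j² = 370.
Trying i = 3: j² = 370 - 3² = 370 - 9 = 361
j = 19
Check: 3² + 19² = 9 + 361 = 370 ✓

370 = 3² + 19²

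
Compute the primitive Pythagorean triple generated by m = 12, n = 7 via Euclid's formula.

a = m² - n² = 12² - 7² = 144 - 49 = 95
b = 2mn = 2·12·7 = 168
c = m² + n² = 144 + 49 = 193
Verify: 95² + 168² = 9025 + 28224 = 37249 = 193² ✓

(95, 168, 193)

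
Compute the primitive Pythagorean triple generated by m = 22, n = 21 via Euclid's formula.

a = m² - n² = 484 - 441 = 43
b = 2mn = 2·22·21 = 924
c = m² + n² = 484 + 441 = 925
Verify: 43² + 924² = 1849 + 853776 = 855625 = 925² ✓

(43, 924, 925)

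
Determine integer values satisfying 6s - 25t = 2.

Step 1: Check solvability.
gcd(6, 25) = 1
Since 1 divides 2, solutions exist.

Step 2: Apply extended Euclidean algorithm to find gcd.
We find integers such that 6*x0 + 25*y0 = 1

Step 3: Scale the particular solution.
Multiply by 2/1 = 2:
s = -8, t = -2

Step 4: Verify.
6*(-8) - 25*(-2) = 2 = 2 ✓

s = -8, t = -2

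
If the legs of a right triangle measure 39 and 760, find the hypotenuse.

c² = a² + b² = 39² + 760² = 1521 + 577600 = 579121
c = 761

761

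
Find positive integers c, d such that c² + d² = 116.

Search for c with 116 - c² a perfect square.
c = 4: 116 - 4² = 116 - 16 = 100 = 10² ✓
So c = 4, d = 10.

c = 4, d = 10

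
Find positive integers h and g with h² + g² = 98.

We need to find integers h, g > 0 such that h² + g² = 98.
Trying h = 7: g² = 98 - 7² = 98 - 49 = 49
g = 7
Check: 7² + 7² = 49 + 49 = 98 ✓

98 = 7² + 7²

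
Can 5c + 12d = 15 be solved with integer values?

Step 1: Compute gcd(5, 12).
gcd(5, 12) = 1

Step 2: Check divisibility.
Does 1 divide 15? 15 = 1 x 15, so yes.

By the theorem on linear Diophantine equations, 5c + 12d = 15 has integer solutions if and only if gcd(5, 12) divides 15. Since 1 | 15, solutions exist.

Yes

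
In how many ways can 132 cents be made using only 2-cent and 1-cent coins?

We need non-negative integers (x, y) with 2x + 1y = 132.
For each x from 0 to 66, check if (132 - 2x) is a non-negative multiple of 1.
Solutions (x, y): (0,132), (1,130), (2,128), (3,126), ...
Count: 67

67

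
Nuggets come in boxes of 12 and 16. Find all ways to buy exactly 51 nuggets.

We need non-negative integers (x, y) with 12x + 16y = 51.
For each x in 0..4, check if 51 - 12x is a non-negative multiple of 16.
No x yields an integer y ≥ 0.

No solution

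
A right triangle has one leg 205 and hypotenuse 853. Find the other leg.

b² = c² - a² = 727609 - 42025 = 685584
b = 828

828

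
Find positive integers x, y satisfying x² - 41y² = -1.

We need x² = 41y² - 1. Try successive y:
y = 1: x² = 41·1² - 1 = 40, not a perfect square
y = 2: x² = 41·2² - 1 = 163, not a perfect square
y = 3: x² = 41·3² - 1 = 368, not a perfect square
...
y = 5: x² = 41·5² - 1 = 1024 = 32² ✓
Check: 32² - 41·5² = 1024 - 1025 = -1 ✓

x = 32, y = 5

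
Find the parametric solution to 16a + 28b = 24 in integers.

Step 1: Compute gcd(16, 28) = 4.
Since 4 divides 24, solutions exist.

Step 2: Find a particular solution using extended Euclidean algorithm.
We get a₀ = 12, b₀ = -6.
Check: 16*12 + 28*-6 = 24 = 24 ✓

Step 3: Write the general solution.
a = 12 + (28/4)t = 12 + 7t
b = -6 - (16/4)t = -6 - 4t
for any integer t.

a = 12 + 7t, b = -6 - 4t for integer t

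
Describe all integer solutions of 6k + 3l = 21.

Step 1: Compute gcd(6, 3) = 3.
Since 3 divides 21, solutions exist.

Step 2: Find a particular solution using extended Euclidean algorithm.
We get k₀ = 0, l₀ = 7.
Check: 6*0 + 3*7 = 21 = 21 ✓

Step 3: Write the general solution.
k = 0 + (3/3)t = 0 + 1t
l = 7 - (6/3)t = 7 - 2t
for any integer t.

k = 0 + 1t, l = 7 - 2t for integer t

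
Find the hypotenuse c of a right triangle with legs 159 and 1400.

c² = a² + b² = 159² + 1400² = 25281 + 1960000 = 1985281
c = sqrt(1985281) = 1409

1409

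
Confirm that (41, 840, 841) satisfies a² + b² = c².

Compute a² + b² = 41² + 840² = 1681 + 705600 = 707281
Compute c² = 841² = 707281
Since 707281 = 707281, confirmed.

Yes, it is a Pythagorean triple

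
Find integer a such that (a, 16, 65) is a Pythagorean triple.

a² = c² - b² = 65² - 16² = 4225 - 256 = 3969
a = sqrt(3969) = 63

63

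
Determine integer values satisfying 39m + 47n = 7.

Step 1: Check solvability.
gcd(39, 47) = 1
Since 1 divides 7, solutions exist.

Step 2: Apply extended Euclidean algorithm to find gcd.
We find integers such that 39*x0 + 47*y0 = 1

Step 3: Scale the particular solution.
Multiply by 7/1 = 7:
m = -42, n = 35

Step 4: Verify.
39*(-42) + 47*(35) = 7 = 7 ✓

m = -42, n = 35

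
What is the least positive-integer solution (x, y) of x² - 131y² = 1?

We seek the smallest positive integers (x, y) with x² - 131y² = 1, i.e., x² = 131y² + 1.
Try successive y values:
y = 1: x² = 131·1² + 1 = 132, not a perfect square
y = 2: x² = 131·2² + 1 = 525, not a perfect square
y = 3: x² = 131·3² + 1 = 1180, not a perfect square
... continuing the search (or via continued fractions) ...
y = 927: x² = 131·927² + 1 = 112572100, x = 10610 ✓

Verify: 10610² - 131·927² = 112572100 - 112572099 = 1 ✓

x = 10610, y = 927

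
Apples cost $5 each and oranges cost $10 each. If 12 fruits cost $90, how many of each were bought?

Let a = apples, o = oranges.
a + o = 12
5a + 10o = 90
Substitute o = 12 - a:
5a + 10(12 - a) = 90
(5 - 10)a = 90 - 120
-5a = -30
a = 6, o = 12 - 6 = 6

Apples: 6, Oranges: 6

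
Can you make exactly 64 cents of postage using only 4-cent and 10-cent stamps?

We need non-negative x, y with 4x + 10y = 64.
gcd(4, 10) = 2 divides 64, so integer solutions exist.
Search for a non-negative one: x = 1 gives 10y = 64 - 4 = 60, so y = 6.
Check: 4·1 + 10·6 = 64 ✓

Yes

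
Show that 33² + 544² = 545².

Compute a² + b²:
33² + 544² = 1089 + 295936 = 297025
Compute c²:
545² = 297025
Since 297025 = 297025, it is a Pythagorean triple.

Yes, it is a Pythagorean triple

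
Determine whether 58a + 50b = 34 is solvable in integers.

Step 1: Compute gcd(58, 50).
gcd(58, 50) = 2

Step 2: Check divisibility.
Does 2 divide 34? 34 = 2 x 17, so yes.

By the theorem on linear Diophantine equations, 58a + 50b = 34 has integer solutions if and only if gcd(58, 50) divides 34. Since 2 | 34, solutions exist.

Yes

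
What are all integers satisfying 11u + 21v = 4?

Step 1: Compute gcd(11, 21) = 1.
Since 1 divides 4, solutions exist.

Step 2: Find a particular solution using extended Euclidean algorithm.
We get u₀ = 8, v₀ = -4.
Check: 11*8 + 21*-4 = 4 = 4 ✓

Step 3: Write the general solution.
u = 8 + (21/1)t = 8 + 21t
v = -4 - (11/1)t = -4 - 11t
for any integer t.

u = 8 + 21t, v = -4 - 11t for integer t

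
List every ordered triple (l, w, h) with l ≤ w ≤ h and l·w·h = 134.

Iterate l from 1 to ⌊134^(1/3)⌋. For each l dividing 134, iterate w ≥ l with w dividing 134/l, and set h = 134/(l·w).
Triples found (2): (1×1×134), (1×2×67)

(1×1×134), (1×2×67)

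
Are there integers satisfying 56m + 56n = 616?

Step 1: Compute gcd(56, 56).
gcd(56, 56) = 56

Step 2: Check divisibility.
Does 56 divide 616? 616 = 56 x 11, so yes.

By the theorem on linear Diophantine equations, 56m + 56n = 616 has integer solutions if and only if gcd(56, 56) divides 616. Since 56 | 616, solutions exist.

Yes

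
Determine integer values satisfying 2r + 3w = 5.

Step 1: Check solvability.
gcd(2, 3) = 1
Since 1 divides 5, solutions exist.

Step 2: Apply extended Euclidean algorithm to find gcd.
We find integers such that 2*x0 + 3*y0 = 1

Step 3: Scale the particular solution.
Multiply by 5/1 = 5:
r = -5, w = 5

Step 4: Verify.
2*(-5) + 3*(5) = 5 = 5 ✓

r = -5, w = 5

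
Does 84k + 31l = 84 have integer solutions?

Step 1: Compute gcd(84, 31).
gcd(84, 31) = 1

Step 2: Check divisibility.
Does 1 divide 84? 84 = 1 x 84, so yes.

By the theorem on linear Diophantine equations, 84k + 31l = 84 has integer solutions if and only if gcd(84, 31) divides 84. Since 1 | 84, solutions exist.

Yes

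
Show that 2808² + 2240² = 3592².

Compute a² + b² = 2808² + 2240² = 7884864 + 5017600 = 12902464
Compute c² = 3592² = 12902464
Since 12902464 = 12902464, confirmed.

Yes, it is a Pythagorean triple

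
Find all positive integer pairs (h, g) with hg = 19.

The positive divisors of 19 are: 1, 19.
Each divisor d gives the pair (d, 19/d):
(1, 19), (19, 1)

(1, 19), (19, 1)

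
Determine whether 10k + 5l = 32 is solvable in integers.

Step 1: Compute gcd(10, 5).
gcd(10, 5) = 5

Step 2: Check divisibility.
Does 5 divide 32? 32 = 5 x 6 + 2, so no.

By the theorem on linear Diophantine equations, 10k + 5l = 32 has integer solutions if and only if gcd(10, 5) divides 32. Since 5 does not divide 32, no solutions exist.

No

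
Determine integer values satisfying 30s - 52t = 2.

Step 1: Check solvability.
gcd(30, 52) = 2
Since 2 divides 2, solutions exist.

Step 2: Apply extended Euclidean algorithm to find gcd.
We find integers such that 30*x0 + 52*y0 = 2

Step 3: Scale the particular solution.
Multiply by 2/2 = 1:
s = 7, t = 4

Step 4: Verify.
30*(7) - 52*(4) = 2 = 2 ✓

s = 7, t = 4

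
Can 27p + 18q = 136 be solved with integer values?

Step 1: Compute gcd(27, 18).
gcd(27, 18) = 9

Step 2: Check divisibility.
Does 9 divide 136? 136 = 9 x 15 + 1, so no.

By the theorem on linear Diophantine equations, 27p + 18q = 136 has integer solutions if and only if gcd(27, 18) divides 136. Since 9 does not divide 136, no solutions exist.

No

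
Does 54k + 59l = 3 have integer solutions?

Step 1: Compute gcd(54, 59).
gcd(54, 59) = 1

Step 2: Check divisibility.
Does 1 divide 3? 3 = 1 x 3, so yes.

By the theorem on linear Diophantine equations, 54k + 59l = 3 has integer solutions if and only if gcd(54, 59) divides 3. Since 1 | 3, solutions exist.

Yes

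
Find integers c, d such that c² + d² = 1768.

We need to find integers c, d > 0 such that c² + d² = 1768.
Trying c = 2: d² = 1768 - 2² = 1768 - 4 = 1764
d = 42
Check: 2² + 42² = 4 + 1764 = 1768 ✓

1768 = 2² + 42²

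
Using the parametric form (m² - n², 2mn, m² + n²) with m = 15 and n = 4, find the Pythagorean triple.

a = m² - n² = 225 - 16 = 209
b = 2mn = 2·15·4 = 120
c = m² + n² = 225 + 16 = 241
Verify: 209² + 120² = 43681 + 14400 = 58081 = 241² ✓

(209, 120, 241)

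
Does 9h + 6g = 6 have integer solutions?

Step 1: Compute gcd(9, 6).
gcd(9, 6) = 3

Step 2: Check divisibility.
Does 3 divide 6? 6 = 3 x 2, so yes.

By the theorem on linear Diophantine equations, 9h + 6g = 6 has integer solutions if and only if gcd(9, 6) divides 6. Since 3 | 6, solutions exist.

Yes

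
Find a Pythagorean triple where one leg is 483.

We need the other leg and hypotenuse such that 483² + x² = c².
Take x = 44, c = 485: 483² + 44² = 233289 + 1936 = 235225 = 485² ✓
Triple: (483, 44, 485)

(483, 44, 485)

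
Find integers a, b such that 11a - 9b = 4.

Step 1: Check solvability.
gcd(11, 9) = 1
Since 1 divides 4, solutions exist.

Step 2: Apply extended Euclidean algorithm to find gcd.
We find integers such that 11*x0 + 9*y0 = 1

Step 3: Scale the particular solution.
Multiply by 4/1 = 4:
a = -16, b = -20

Step 4: Verify.
11*(-16) - 9*(-20) = 4 = 4 ✓

a = -16, b = -20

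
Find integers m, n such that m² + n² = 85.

We need to find integers m, n > 0 such that m² + n² = 85.
Trying m = 2: n² = 85 - 2² = 85 - 4 = 81
n = 9
Check: 2² + 9² = 4 + 81 = 85 ✓

85 = 2² + 9²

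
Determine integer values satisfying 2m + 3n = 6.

Step 1: Check solvability.
gcd(2, 3) = 1
Since 1 divides 6, solutions exist.

Step 2: Apply extended Euclidean algorithm to find gcd.
We find integers such that 2*x0 + 3*y0 = 1

Step 3: Scale the particular solution.
Multiply by 6/1 = 6:
m = -6, n = 6

Step 4: Verify.
2*(-6) + 3*(6) = 6 = 6 ✓

m = -6, n = 6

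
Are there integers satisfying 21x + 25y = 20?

Step 1: Compute gcd(21, 25).
gcd(21, 25) = 1

Step 2: Check divisibility.
Does 1 divide 20? 20 = 1 x 20, so yes.

By the theorem on linear Diophantine equations, 21x + 25y = 20 has integer solutions if and only if gcd(21, 25) divides 20. Since 1 | 20, solutions exist.

Yes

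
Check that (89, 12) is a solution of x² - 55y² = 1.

Compute x² = 89² = 7921
Compute 55y² = 55·12² = 55·144 = 7920
x² - 55y² = 7921 - 7920 = 1
Since this equals 1, (89, 12) is a solution.

Yes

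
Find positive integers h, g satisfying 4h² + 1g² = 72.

Try small values of h and check whether (72 - 4h²)/1 is a perfect square.
h = 3: 4·3² = 36, so 1g² = 72 - 36 = 36, giving g² = 36, g = 6.
Check: 4·3² + 1·6² = 36 + 36 = 72 ✓

h = 3, g = 6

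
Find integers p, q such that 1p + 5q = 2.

Step 1: Check solvability.
gcd(1, 5) = 1
Since 1 divides 2, solutions exist.

Step 2: Apply extended Euclidean algorithm to find gcd.
We find integers such that 1*x0 + 5*y0 = 1

Step 3: Scale the particular solution.
Multiply by 2/1 = 2:
p = 2, q = 0

Step 4: Verify.
1*(2) + 5*(0) = 2 = 2 ✓

p = 2, q = 0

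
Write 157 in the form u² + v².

We need to find integers u, v > 0 such that u² + v² = 157.
Trying u = 6: v² = 157 - 6² = 157 - 36 = 121
v = 11
Check: 6² + 11² = 36 + 121 = 157 ✓

157 = 6² + 11²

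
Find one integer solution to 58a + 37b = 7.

Step 1: Check solvability.
gcd(58, 37) = 1
Since 1 divides 7, solutions exist.

Step 2: Apply extended Euclidean algorithm to find gcd.
We find integers such that 58*x0 + 37*y0 = 1

Step 3: Scale the particular solution.
Multiply by 7/1 = 7:
a = -49, b = 77

Step 4: Verify.
58*(-49) + 37*(77) = 7 = 7 ✓

a = -49, b = 77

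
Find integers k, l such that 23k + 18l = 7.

Step 1: Check solvability.
gcd(23, 18) = 1
Since 1 divides 7, solutions exist.

Step 2: Apply extended Euclidean algorithm to find gcd.
We find integers such that 23*x0 + 18*y0 = 1

Step 3: Scale the particular solution.
Multiply by 7/1 = 7:
k = -49, l = 63

Step 4: Verify.
23*(-49) + 18*(63) = 7 = 7 ✓

k = -49, l = 63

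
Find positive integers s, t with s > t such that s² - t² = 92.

Factor: s² - t² = (s+t)(s-t) = 92.
We need two factors of 92 with the same parity.
Use s+t = 46 and s-t = 2 (product 46·2 = 92).
Adding: 2s = 48, so s = 24.
Subtracting: 2t = 44, so t = 22.
Check: 24² - 22² = 576 - 484 = 92 ✓

s = 24, t = 22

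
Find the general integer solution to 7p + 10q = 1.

Step 1: Compute gcd(7, 10) = 1.
Since 1 divides 1, solutions exist.

Step 2: Find a particular solution using extended Euclidean algorithm.
We get p₀ = 3, q₀ = -2.
Check: 7*3 + 10*-2 = 1 = 1 ✓

Step 3: Write the general solution.
p = 3 + (10/1)t = 3 + 10t
q = -2 - (7/1)t = -2 - 7t
for any integer t.

p = 3 + 10t, q = -2 - 7t for integer t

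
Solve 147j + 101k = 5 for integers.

Step 1: Check solvability.
gcd(147, 101) = 1
Since 1 divides 5, solutions exist.

Step 2: Apply extended Euclidean algorithm to find gcd.
We find integers such that 147*x0 + 101*y0 = 1

Step 3: Scale the particular solution.
Multiply by 5/1 = 5:
j = 55, k = -80

Step 4: Verify.
147*(55) + 101*(-80) = 5 = 5 ✓

j = 55, k = -80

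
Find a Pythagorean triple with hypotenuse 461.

We need a² + b² = 461² = 212521.
Trying: 261² + 380² = 68121 + 144400 = 212521 ✓

(261, 380, 461)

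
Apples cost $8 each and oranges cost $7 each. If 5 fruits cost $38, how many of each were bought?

Let a = apples, o = oranges.
a + o = 5
8a + 7o = 38
Substitute o = 5 - a:
8a + 7(5 - a) = 38
(8 - 7)a = 38 - 35
1a = 3
a = 3, o = 5 - 3 = 2

Apples: 3, Oranges: 2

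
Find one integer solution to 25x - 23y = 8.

Step 1: Check solvability.
gcd(25, 23) = 1
Since 1 divides 8, solutions exist.

Step 2: Apply extended Euclidean algorithm to find gcd.
We find integers such that 25*x0 + 23*y0 = 1

Step 3: Scale the particular solution.
Multiply by 8/1 = 8:
x = -88, y = -96

Step 4: Verify.
25*(-88) - 23*(-96) = 8 = 8 ✓

x = -88, y = -96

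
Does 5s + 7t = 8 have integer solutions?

Step 1: Compute gcd(5, 7).
gcd(5, 7) = 1

Step 2: Check divisibility.
Does 1 divide 8? 8 = 1 x 8, so yes.

By the theorem on linear Diophantine equations, 5s + 7t = 8 has integer solutions if and only if gcd(5, 7) divides 8. Since 1 | 8, solutions exist.

Yes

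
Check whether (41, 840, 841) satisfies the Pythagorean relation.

Compute a² + b²:
41² + 840² = 1681 + 705600 = 707281
Compute c²:
841² = 707281
Since 707281 = 707281, it is a Pythagorean triple.

Yes, it is a Pythagorean triple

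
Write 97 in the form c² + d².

We need to find integers c, d > 0 such that c² + d² = 97.
Trying c = 4: d² = 97 - 4² = 97 - 16 = 81
d = 9
Check: 4² + 9² = 16 + 81 = 97 ✓

97 = 4² + 9²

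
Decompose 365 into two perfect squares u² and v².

We need to find integers u, v > 0 such that u² + v² = 365.
Trying u = 2: v² = 365 - 2² = 365 - 4 = 361
v = 19
Check: 2² + 19² = 4 + 361 = 365 ✓

365 = 2² + 19²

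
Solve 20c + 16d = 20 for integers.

Step 1: Check solvability.
gcd(20, 16) = 4
Since 4 divides 20, solutions exist.

Step 2: Apply extended Euclidean algorithm to find gcd.
We find integers such that 20*x0 + 16*y0 = 4

Step 3: Scale the particular solution.
Multiply by 20/4 = 5:
c = 5, d = -5

Step 4: Verify.
20*(5) + 16*(-5) = 20 = 20 ✓

c = 5, d = -5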